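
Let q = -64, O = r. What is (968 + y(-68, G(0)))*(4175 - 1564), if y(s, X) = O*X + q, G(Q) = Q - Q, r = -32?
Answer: 2360344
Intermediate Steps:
O = -32
G(Q) = 0
y(s, X) = -64 - 32*X (y(s, X) = -32*X - 64 = -64 - 32*X)
(968 + y(-68, G(0)))*(4175 - 1564) = (968 + (-64 - 32*0))*(4175 - 1564) = (968 + (-64 + 0))*2611 = (968 - 64)*2611 = 904*2611 = 2360344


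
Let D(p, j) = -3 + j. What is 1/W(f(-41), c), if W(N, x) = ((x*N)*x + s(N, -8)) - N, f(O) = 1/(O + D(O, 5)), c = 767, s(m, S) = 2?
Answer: -13/196070 ≈ -6.6303e-5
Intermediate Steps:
f(O) = 1/(2 + O) (f(O) = 1/(O + (-3 + 5)) = 1/(O + 2) = 1/(2 + O))
W(N, x) = 2 - N + N*x**2 (W(N, x) = ((x*N)*x + 2) - N = ((N*x)*x + 2) - N = (N*x**2 + 2) - N = (2 + N*x**2) - N = 2 - N + N*x**2)
1/W(f(-41), c) = 1/(2 - 1/(2 - 41) + 767**2/(2 - 41)) = 1/(2 - 1/(-39) + 588289/(-39)) = 1/(2 - 1*(-1/39) - 1/39*588289) = 1/(2 + 1/39 - 45253/3) = 1/(-196070/13) = -13/196070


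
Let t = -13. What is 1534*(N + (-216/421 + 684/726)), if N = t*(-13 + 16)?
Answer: -3014066094/50941 ≈ -59168.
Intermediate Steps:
N = -39 (N = -13*(-13 + 16) = -13*3 = -39)
1534*(N + (-216/421 + 684/726)) = 1534*(-39 + (-216/421 + 684/726)) = 1534*(-39 + (-216*1/421 + 684*(1/726))) = 1534*(-39 + (-216/421 + 114/121)) = 1534*(-39 + 21858/50941) = 1534*(-1964841/50941) = -3014066094/50941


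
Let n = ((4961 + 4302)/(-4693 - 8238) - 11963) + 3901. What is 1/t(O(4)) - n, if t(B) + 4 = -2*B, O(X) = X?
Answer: 1251094889/155172 ≈ 8062.6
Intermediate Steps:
t(B) = -4 - 2*B
n = -104258985/12931 (n = (9263/(-12931) - 11963) + 3901 = (9263*(-1/12931) - 11963) + 3901 = (-9263/12931 - 11963) + 3901 = -154702816/12931 + 3901 = -104258985/12931 ≈ -8062.7)
1/t(O(4)) - n = 1/(-4 - 2*4) - 1*(-104258985/12931) = 1/(-4 - 8) + 104258985/12931 = 1/(-12) + 104258985/12931 = -1/12 + 104258985/12931 = 1251094889/155172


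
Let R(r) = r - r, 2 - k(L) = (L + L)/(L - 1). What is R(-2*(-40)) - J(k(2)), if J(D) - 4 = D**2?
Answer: -8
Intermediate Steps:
k(L) = 2 - 2*L/(-1 + L) (k(L) = 2 - (L + L)/(L - 1) = 2 - 2*L/(-1 + L))
J(D) = 4 + D**2
R(r) = 0
R(-2*(-40)) - J(k(2)) = 0 - (4 + (-2/(-1 + 2))**2) = 0 - (4 + (-2/1)**2) = 0 - (4 + (-2*1)**2) = 0 - (4 + (-2)**2) = 0 - (4 + 4) = 0 - 1*8 = 0 - 8 = -8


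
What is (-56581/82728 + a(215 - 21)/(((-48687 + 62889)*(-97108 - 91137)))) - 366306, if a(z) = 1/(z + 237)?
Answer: -215542334327308833599/588420424134360 ≈ -3.6631e+5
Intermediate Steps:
a(z) = 1/(237 + z)
(-56581/82728 + a(215 - 21)/(((-48687 + 62889)*(-97108 - 91137)))) - 366306 = (-56581/82728 + 1/((237 + (215 - 21))*(((-48687 + 62889)*(-97108 - 91137))))) - 366306 = (-56581*1/82728 + 1/((237 + 194)*((14202*(-188245))))) - 366306 = (-56581/82728 + 1/(431*(-2673455490))) - 366306 = (-56581/82728 + (1/431)*(-1/2673455490)) - 366306 = (-56581/82728 - 1/1152259316190) - 366306 = -402444347959439/588420424134360 - 366306 = -215542334327308833599/588420424134360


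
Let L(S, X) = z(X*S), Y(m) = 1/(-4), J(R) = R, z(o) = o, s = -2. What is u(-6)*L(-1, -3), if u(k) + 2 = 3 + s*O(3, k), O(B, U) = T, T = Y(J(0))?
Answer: 9/2 ≈ 4.5000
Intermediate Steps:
Y(m) = -¼
T = -¼ ≈ -0.25000
O(B, U) = -¼
L(S, X) = S*X (L(S, X) = X*S = S*X)
u(k) = 3/2 (u(k) = -2 + (3 - 2*(-¼)) = -2 + (3 + ½) = -2 + 7/2 = 3/2)
u(-6)*L(-1, -3) = 3*(-1*(-3))/2 = (3/2)*3 = 9/2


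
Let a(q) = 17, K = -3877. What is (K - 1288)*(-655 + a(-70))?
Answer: 3295270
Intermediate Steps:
(K - 1288)*(-655 + a(-70)) = (-3877 - 1288)*(-655 + 17) = -5165*(-638) = 3295270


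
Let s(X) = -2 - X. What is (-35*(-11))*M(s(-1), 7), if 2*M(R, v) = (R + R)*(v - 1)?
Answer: -2310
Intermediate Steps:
M(R, v) = R*(-1 + v) (M(R, v) = ((R + R)*(v - 1))/2 = ((2*R)*(-1 + v))/2 = (2*R*(-1 + v))/2 = R*(-1 + v))
(-35*(-11))*M(s(-1), 7) = (-35*(-11))*((-2 - 1*(-1))*(-1 + 7)) = 385*((-2 + 1)*6) = 385*(-1*6) = 385*(-6) = -2310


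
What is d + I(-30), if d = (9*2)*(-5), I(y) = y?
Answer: -120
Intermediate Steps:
d = -90 (d = 18*(-5) = -90)
d + I(-30) = -90 - 30 = -120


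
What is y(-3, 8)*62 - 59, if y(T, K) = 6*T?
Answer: -1175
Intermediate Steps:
y(-3, 8)*62 - 59 = (6*(-3))*62 - 59 = -18*62 - 59 = -1116 - 59 = -1175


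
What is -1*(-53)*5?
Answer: 265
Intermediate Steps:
-1*(-53)*5 = 53*5 = 265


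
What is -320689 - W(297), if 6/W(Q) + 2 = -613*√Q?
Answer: -35789979215033/111603389 + 11034*√33/111603389 ≈ -3.2069e+5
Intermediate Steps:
W(Q) = 6/(-2 - 613*√Q)
-320689 - W(297) = -320689 - (-6)/(2 + 613*√297) = -320689 - (-6)/(2 + 613*(3*√33)) = -320689 - (-6)/(2 + 1839*√33) = -320689 + 6/(2 + 1839*√33)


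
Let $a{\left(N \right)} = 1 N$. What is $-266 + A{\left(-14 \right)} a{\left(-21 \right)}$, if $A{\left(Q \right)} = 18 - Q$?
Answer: $-938$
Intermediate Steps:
$a{\left(N \right)} = N$
$-266 + A{\left(-14 \right)} a{\left(-21 \right)} = -266 + \left(18 - -14\right) \left(-21\right) = -266 + \left(18 + 14\right) \left(-21\right) = -266 + 32 \left(-21\right) = -266 - 672 = -938$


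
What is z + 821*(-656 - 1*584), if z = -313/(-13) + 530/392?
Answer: -2593901127/2548 ≈ -1.0180e+6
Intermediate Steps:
z = 64793/2548 (z = -313*(-1/13) + 530*(1/392) = 313/13 + 265/196 = 64793/2548 ≈ 25.429)
z + 821*(-656 - 1*584) = 64793/2548 + 821*(-656 - 1*584) = 64793/2548 + 821*(-656 - 584) = 64793/2548 + 821*(-1240) = 64793/2548 - 1018040 = -2593901127/2548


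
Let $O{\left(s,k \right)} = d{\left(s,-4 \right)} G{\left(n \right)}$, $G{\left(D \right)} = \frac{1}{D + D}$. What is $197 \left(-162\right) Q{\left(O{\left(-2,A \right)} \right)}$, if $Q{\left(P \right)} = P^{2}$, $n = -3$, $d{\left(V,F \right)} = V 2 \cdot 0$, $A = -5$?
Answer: $0$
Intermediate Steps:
$d{\left(V,F \right)} = 0$ ($d{\left(V,F \right)} = 2 V 0 = 0$)
$G{\left(D \right)} = \frac{1}{2 D}$
$O{\left(s,k \right)} = 0$ ($O{\left(s,k \right)} = 0 \frac{1}{2 \left(-3\right)} = 0 \cdot \frac{1}{2} \left(- \frac{1}{3}\right) = 0 \left(- \frac{1}{6}\right) = 0$)
$197 \left(-162\right) Q{\left(O{\left(-2,A \right)} \right)} = 197 \left(-162\right) 0^{2} = \left(-31914\right) 0 = 0$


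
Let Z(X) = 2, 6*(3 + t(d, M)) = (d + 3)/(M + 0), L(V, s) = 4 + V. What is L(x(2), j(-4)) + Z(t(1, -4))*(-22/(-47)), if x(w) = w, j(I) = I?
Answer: 326/47 ≈ 6.9362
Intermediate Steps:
t(d, M) = -3 + (3 + d)/(6*M) (t(d, M) = -3 + ((d + 3)/(M + 0))/6 = -3 + ((3 + d)/M)/6 = -3 + (3 + d)/(6*M))
L(x(2), j(-4)) + Z(t(1, -4))*(-22/(-47)) = (4 + 2) + 2*(-22/(-47)) = 6 + 2*(-22*(-1/47)) = 6 + 2*(22/47) = 6 + 44/47 = 326/47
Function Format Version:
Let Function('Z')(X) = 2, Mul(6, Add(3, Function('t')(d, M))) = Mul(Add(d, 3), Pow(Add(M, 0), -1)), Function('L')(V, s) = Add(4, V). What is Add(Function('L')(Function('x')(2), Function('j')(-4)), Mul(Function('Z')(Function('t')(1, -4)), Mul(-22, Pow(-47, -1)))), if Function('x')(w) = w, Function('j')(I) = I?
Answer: Rational(326, 47) ≈ 6.9362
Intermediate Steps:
Function('t')(d, M) = Add(-3, Mul(Rational(1, 6), Pow(M, -1), Add(3, d))) (Function('t')(d, M) = Add(-3, Mul(Rational(1, 6), Mul(Add(d, 3), Pow(Add(M, 0), -1)))) = Add(-3, Mul(Rational(1, 6), Mul(Add(3, d), Pow(M, -1)))) = Add(-3, Mul(Rational(1, 6), Mul(Pow(M, -1), Add(3, d)))) = Add(-3, Mul(Rational(1, 6), Pow(M, -1), Add(3, d))))
Add(Function('L')(Function('x')(2), Function('j')(-4)), Mul(Function('Z')(Function('t')(1, -4)), Mul(-22, Pow(-47, -1)))) = Add(Add(4, 2), Mul(2, Mul(-22, Pow(-47, -1)))) = Add(6, Mul(2, Mul(-22, Rational(-1, 47)))) = Add(6, Mul(2, Rational(22, 47))) = Add(6, Rational(44, 47)) = Rational(326, 47)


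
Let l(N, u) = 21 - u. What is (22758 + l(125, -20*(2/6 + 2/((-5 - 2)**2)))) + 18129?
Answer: 6014576/147 ≈ 40916.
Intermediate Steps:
(22758 + l(125, -20*(2/6 + 2/((-5 - 2)**2)))) + 18129 = (22758 + (21 - (-20)*(2/6 + 2/((-5 - 2)**2)))) + 18129 = (22758 + (21 - (-20)*(2*(1/6) + 2/((-7)**2)))) + 18129 = (22758 + (21 - (-20)*(1/3 + 2/49))) + 18129 = (22758 + (21 - (-20)*55/147)) + 18129 = (22758 + (21 - 1*(-1100/147))) + 18129 = (22758 + (21 + 1100/147)) + 18129 = (22758 + 4187/147) + 18129 = 3349613/147 + 18129 = 6014576/147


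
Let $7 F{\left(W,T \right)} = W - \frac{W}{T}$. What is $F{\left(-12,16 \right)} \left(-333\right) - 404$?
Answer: $\frac{3673}{28} \approx 131.18$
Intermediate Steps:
$F{\left(W,T \right)} = \frac{W}{7} - \frac{W}{7 T}$ ($F{\left(W,T \right)} = \frac{W - \frac{W}{T}}{7} = \frac{W}{7} - \frac{W}{7 T}$)
$F{\left(-12,16 \right)} \left(-333\right) - 404 = \frac{1}{7} \left(-12\right) \frac{1}{16} \left(-1 + 16\right) \left(-333\right) - 404 = \frac{1}{7} \left(-12\right) \frac{1}{16} \cdot 15 \left(-333\right) - 404 = \left(- \frac{45}{28}\right) \left(-333\right) - 404 = \frac{14985}{28} - 404 = \frac{3673}{28}$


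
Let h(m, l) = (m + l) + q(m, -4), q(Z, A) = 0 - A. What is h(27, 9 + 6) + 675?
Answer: 721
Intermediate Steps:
q(Z, A) = -A
h(m, l) = 4 + l + m (h(m, l) = (m + l) - 1*(-4) = (l + m) + 4 = 4 + l + m)
h(27, 9 + 6) + 675 = (4 + (9 + 6) + 27) + 675 = (4 + 15 + 27) + 675 = 46 + 675 = 721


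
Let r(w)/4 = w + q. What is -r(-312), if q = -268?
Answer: 2320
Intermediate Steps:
r(w) = -1072 + 4*w (r(w) = 4*(w - 268) = 4*(-268 + w) = -1072 + 4*w)
-r(-312) = -(-1072 + 4*(-312)) = -(-1072 - 1248) = -1*(-2320) = 2320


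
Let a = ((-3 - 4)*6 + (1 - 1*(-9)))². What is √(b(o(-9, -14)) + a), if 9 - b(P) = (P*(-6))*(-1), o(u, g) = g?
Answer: √1117 ≈ 33.422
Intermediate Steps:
b(P) = 9 - 6*P (b(P) = 9 - P*(-6)*(-1) = 9 - (-6*P)*(-1) = 9 - 6*P)
a = 1024 (a = (-7*6 + (1 + 9))² = (-42 + 10)² = (-32)² = 1024)
√(b(o(-9, -14)) + a) = √((9 - 6*(-14)) + 1024) = √((9 + 84) + 1024) = √(93 + 1024) = √1117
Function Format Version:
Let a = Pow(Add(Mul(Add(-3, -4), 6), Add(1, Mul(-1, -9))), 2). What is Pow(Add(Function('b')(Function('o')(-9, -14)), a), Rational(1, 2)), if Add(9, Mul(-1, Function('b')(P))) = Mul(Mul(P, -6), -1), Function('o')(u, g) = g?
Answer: Pow(1117, Rational(1, 2)) ≈ 33.422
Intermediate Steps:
Function('b')(P) = Add(9, Mul(-6, P)) (Function('b')(P) = Add(9, Mul(-1, Mul(Mul(P, -6), -1))) = Add(9, Mul(-1, Mul(Mul(-6, P), -1))) = Add(9, Mul(-1, Mul(6, P))) = Add(9, Mul(-6, P)))
a = 1024 (a = Pow(Add(Mul(-7, 6), Add(1, 9)), 2) = Pow(Add(-42, 10), 2) = Pow(-32, 2) = 1024)
Pow(Add(Function('b')(Function('o')(-9, -14)), a), Rational(1, 2)) = Pow(Add(Add(9, Mul(-6, -14)), 1024), Rational(1, 2)) = Pow(Add(Add(9, 84), 1024), Rational(1, 2)) = Pow(Add(93, 1024), Rational(1, 2)) = Pow(1117, Rational(1, 2))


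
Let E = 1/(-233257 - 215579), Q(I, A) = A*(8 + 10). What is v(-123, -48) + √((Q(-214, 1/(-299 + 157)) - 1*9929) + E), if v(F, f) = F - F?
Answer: I*√2520827500162684641/15933678 ≈ 99.645*I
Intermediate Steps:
Q(I, A) = 18*A (Q(I, A) = A*18 = 18*A)
E = -1/448836 (E = 1/(-448836) = -1/448836 ≈ -2.2280e-6)
v(F, f) = 0
v(-123, -48) + √((Q(-214, 1/(-299 + 157)) - 1*9929) + E) = 0 + √((18/(-299 + 157) - 1*9929) - 1/448836) = 0 + √((18/(-142) - 9929) - 1/448836) = 0 + √((18*(-1/142) - 9929) - 1/448836) = 0 + √((-9/71 - 9929) - 1/448836) = 0 + √(-704968/71 - 1/448836) = 0 + √(-316415017319/31867356) = 0 + I*√2520827500162684641/15933678 = I*√2520827500162684641/15933678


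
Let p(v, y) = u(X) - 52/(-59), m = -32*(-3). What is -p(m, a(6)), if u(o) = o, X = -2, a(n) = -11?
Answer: 66/59 ≈ 1.1186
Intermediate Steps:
m = 96
p(v, y) = -66/59 (p(v, y) = -2 - 52/(-59) = -2 - 52*(-1/59) = -2 + 52/59 = -66/59)
-p(m, a(6)) = -1*(-66/59) = 66/59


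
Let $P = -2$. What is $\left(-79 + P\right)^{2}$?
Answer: $6561$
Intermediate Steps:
$\left(-79 + P\right)^{2} = \left(-79 - 2\right)^{2} = \left(-81\right)^{2} = 6561$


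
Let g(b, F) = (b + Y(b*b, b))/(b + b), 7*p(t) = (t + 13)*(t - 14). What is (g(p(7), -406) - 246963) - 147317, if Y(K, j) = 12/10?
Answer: -39427953/100 ≈ -3.9428e+5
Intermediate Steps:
p(t) = (-14 + t)*(13 + t)/7 (p(t) = ((t + 13)*(t - 14))/7 = ((13 + t)*(-14 + t))/7 = ((-14 + t)*(13 + t))/7 = (-14 + t)*(13 + t)/7)
Y(K, j) = 6/5 (Y(K, j) = 12*(1/10) = 6/5)
g(b, F) = (6/5 + b)/(2*b) (g(b, F) = (b + 6/5)/(b + b) = (6/5 + b)/((2*b)) = (6/5 + b)*(1/(2*b)) = (6/5 + b)/(2*b))
(g(p(7), -406) - 246963) - 147317 = ((6 + 5*(-26 - 1/7*7 + (1/7)*7**2))/(10*(-26 - 1/7*7 + (1/7)*7**2)) - 246963) - 147317 = ((6 + 5*(-26 - 1 + (1/7)*49))/(10*(-26 - 1 + (1/7)*49)) - 246963) - 147317 = ((6 + 5*(-26 - 1 + 7))/(10*(-26 - 1 + 7)) - 246963) - 147317 = ((1/10)*(6 + 5*(-20))/(-20) - 246963) - 147317 = ((1/10)*(-1/20)*(6 - 100) - 246963) - 147317 = ((1/10)*(-1/20)*(-94) - 246963) - 147317 = (47/100 - 246963) - 147317 = -24696253/100 - 147317 = -39427953/100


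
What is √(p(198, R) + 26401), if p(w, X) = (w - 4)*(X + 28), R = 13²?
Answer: 19*√179 ≈ 254.20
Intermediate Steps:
R = 169
p(w, X) = (-4 + w)*(28 + X)
√(p(198, R) + 26401) = √((-112 - 4*169 + 28*198 + 169*198) + 26401) = √((-112 - 676 + 5544 + 33462) + 26401) = √(38218 + 26401) = √64619 = 19*√179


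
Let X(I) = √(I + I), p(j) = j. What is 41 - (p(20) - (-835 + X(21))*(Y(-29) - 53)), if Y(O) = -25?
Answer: 65151 - 78*√42 ≈ 64646.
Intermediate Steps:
X(I) = √2*√I (X(I) = √(2*I) = √2*√I)
41 - (p(20) - (-835 + X(21))*(Y(-29) - 53)) = 41 - (20 - (-835 + √2*√21)*(-25 - 53)) = 41 - (20 - (-835 + √42)*(-78)) = 41 - (20 - (65130 - 78*√42)) = 41 - (20 + (-65130 + 78*√42)) = 41 - (-65110 + 78*√42) = 41 + (65110 - 78*√42) = 65151 - 78*√42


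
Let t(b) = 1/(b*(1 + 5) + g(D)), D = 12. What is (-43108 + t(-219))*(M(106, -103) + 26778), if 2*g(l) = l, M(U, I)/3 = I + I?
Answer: -1127705300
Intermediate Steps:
M(U, I) = 6*I (M(U, I) = 3*(I + I) = 3*(2*I) = 6*I)
g(l) = l/2
t(b) = 1/(6 + 6*b) (t(b) = 1/(b*(1 + 5) + (½)*12) = 1/(b*6 + 6) = 1/(6*b + 6) = 1/(6 + 6*b))
(-43108 + t(-219))*(M(106, -103) + 26778) = (-43108 + 1/(6*(1 - 219)))*(6*(-103) + 26778) = (-43108 + (⅙)/(-218))*(-618 + 26778) = (-43108 + (⅙)*(-1/218))*26160 = (-43108 - 1/1308)*26160 = -56385265/1308*26160 = -1127705300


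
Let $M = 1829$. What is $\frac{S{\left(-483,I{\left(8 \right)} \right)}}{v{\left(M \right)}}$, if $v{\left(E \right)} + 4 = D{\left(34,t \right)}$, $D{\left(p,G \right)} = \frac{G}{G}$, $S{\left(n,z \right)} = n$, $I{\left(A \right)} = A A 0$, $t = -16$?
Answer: $161$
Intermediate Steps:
$I{\left(A \right)} = 0$ ($I{\left(A \right)} = A^{2} \cdot 0 = 0$)
$D{\left(p,G \right)} = 1$
$v{\left(E \right)} = -3$ ($v{\left(E \right)} = -4 + 1 = -3$)
$\frac{S{\left(-483,I{\left(8 \right)} \right)}}{v{\left(M \right)}} = - \frac{483}{-3} = \left(-483\right) \left(- \frac{1}{3}\right) = 161$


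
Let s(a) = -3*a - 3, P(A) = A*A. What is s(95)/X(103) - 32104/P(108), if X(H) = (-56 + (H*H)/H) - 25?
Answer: -254095/16038 ≈ -15.843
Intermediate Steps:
P(A) = A²
s(a) = -3 - 3*a
X(H) = -81 + H (X(H) = (-56 + H²/H) - 25 = (-56 + H) - 25 = -81 + H)
s(95)/X(103) - 32104/P(108) = (-3 - 3*95)/(-81 + 103) - 32104/(108²) = (-3 - 285)/22 - 32104/11664 = -288*1/22 - 32104*1/11664 = -144/11 - 4013/1458 = -254095/16038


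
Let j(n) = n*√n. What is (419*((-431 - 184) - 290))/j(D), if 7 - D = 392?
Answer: -75839*I*√385/29645 ≈ -50.196*I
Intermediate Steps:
D = -385 (D = 7 - 1*392 = 7 - 392 = -385)
j(n) = n^(3/2)
(419*((-431 - 184) - 290))/j(D) = (419*((-431 - 184) - 290))/((-385)^(3/2)) = (419*(-615 - 290))/((-385*I*√385)) = (419*(-905))*(I*√385/148225) = -75839*I*√385/29645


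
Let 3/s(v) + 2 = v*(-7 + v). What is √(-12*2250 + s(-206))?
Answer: I*√12994447755093/21938 ≈ 164.32*I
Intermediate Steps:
s(v) = 3/(-2 + v*(-7 + v))
√(-12*2250 + s(-206)) = √(-12*2250 + 3/(-2 + (-206)² - 7*(-206))) = √(-27000 + 3/(-2 + 42436 + 1442)) = √(-27000 + 3/43876) = √(-1184651997/43876) = I*√12994447755093/21938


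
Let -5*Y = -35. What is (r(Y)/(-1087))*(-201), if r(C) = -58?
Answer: -11658/1087 ≈ -10.725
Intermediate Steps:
Y = 7 (Y = -1/5*(-35) = 7)
(r(Y)/(-1087))*(-201) = -58/(-1087)*(-201) = -58*(-1/1087)*(-201) = (58/1087)*(-201) = -11658/1087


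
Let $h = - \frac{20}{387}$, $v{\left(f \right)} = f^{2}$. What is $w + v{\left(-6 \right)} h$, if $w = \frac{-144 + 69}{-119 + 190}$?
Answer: $- \frac{8905}{3053} \approx -2.9168$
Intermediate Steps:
$w = - \frac{75}{71} \approx -1.0563$
$h = - \frac{20}{387}$ ($h = \left(-20\right) \frac{1}{387} = - \frac{20}{387} \approx -0.05168$)
$w + v{\left(-6 \right)} h = - \frac{75}{71} + \left(-6\right)^{2} \left(- \frac{20}{387}\right) = - \frac{75}{71} + 36 \left(- \frac{20}{387}\right) = - \frac{75}{71} - \frac{80}{43} = - \frac{8905}{3053}$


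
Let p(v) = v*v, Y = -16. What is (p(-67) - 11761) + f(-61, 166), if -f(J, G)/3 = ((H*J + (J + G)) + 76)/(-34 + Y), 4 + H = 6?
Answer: -363423/50 ≈ -7268.5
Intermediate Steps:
H = 2 (H = -4 + 6 = 2)
f(J, G) = 114/25 + 3*G/50 + 9*J/50 (f(J, G) = -3*((2*J + (J + G)) + 76)/(-34 - 16) = -3*((2*J + (G + J)) + 76)/(-50) = -3*((G + 3*J) + 76)*(-1)/50 = -3*(76 + G + 3*J)*(-1)/50 = -3*(-38/25 - 3*J/50 - G/50) = 114/25 + 3*G/50 + 9*J/50)
p(v) = v²
(p(-67) - 11761) + f(-61, 166) = ((-67)² - 11761) + (114/25 + (3/50)*166 + (9/50)*(-61)) = (4489 - 11761) + (114/25 + 249/25 - 549/50) = -7272 + 177/50 = -363423/50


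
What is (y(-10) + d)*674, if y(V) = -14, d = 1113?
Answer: 740726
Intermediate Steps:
(y(-10) + d)*674 = (-14 + 1113)*674 = 1099*674 = 740726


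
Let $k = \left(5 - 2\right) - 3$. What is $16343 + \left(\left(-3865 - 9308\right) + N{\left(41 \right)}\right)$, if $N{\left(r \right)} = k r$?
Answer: $3170$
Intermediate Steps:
$k = 0$ ($k = 3 - 3 = 0$)
$N{\left(r \right)} = 0$ ($N{\left(r \right)} = 0 r = 0$)
$16343 + \left(\left(-3865 - 9308\right) + N{\left(41 \right)}\right) = 16343 + \left(\left(-3865 - 9308\right) + 0\right) = 16343 + \left(-13173 + 0\right) = 16343 - 13173 = 3170$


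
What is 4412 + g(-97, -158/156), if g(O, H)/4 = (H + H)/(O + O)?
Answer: 16690754/3783 ≈ 4412.0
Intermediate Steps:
g(O, H) = 4*H/O (g(O, H) = 4*((H + H)/(O + O)) = 4*((2*H)/((2*O))) = 4*((2*H)*(1/(2*O))) = 4*(H/O) = 4*H/O)
4412 + g(-97, -158/156) = 4412 + 4*(-158/156)/(-97) = 4412 + 4*(-158*1/156)*(-1/97) = 4412 + 4*(-79/78)*(-1/97) = 4412 + 158/3783 = 16690754/3783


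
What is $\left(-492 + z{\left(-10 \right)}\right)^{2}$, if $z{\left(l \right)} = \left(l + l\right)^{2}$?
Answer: $8464$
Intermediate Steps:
$z{\left(l \right)} = 4 l^{2}$ ($z{\left(l \right)} = \left(2 l\right)^{2} = 4 l^{2}$)
$\left(-492 + z{\left(-10 \right)}\right)^{2} = \left(-492 + 4 \left(-10\right)^{2}\right)^{2} = \left(-492 + 4 \cdot 100\right)^{2} = \left(-492 + 400\right)^{2} = \left(-92\right)^{2} = 8464$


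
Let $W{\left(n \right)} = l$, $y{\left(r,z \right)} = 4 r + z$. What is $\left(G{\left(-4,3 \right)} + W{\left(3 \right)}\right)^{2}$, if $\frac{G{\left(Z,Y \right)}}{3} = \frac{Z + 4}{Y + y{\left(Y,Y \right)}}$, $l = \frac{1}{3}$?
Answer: $\frac{1}{9} \approx 0.11111$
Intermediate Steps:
$y{\left(r,z \right)} = z + 4 r$
$l = \frac{1}{3} \approx 0.33333$
$G{\left(Z,Y \right)} = \frac{4 + Z}{2 Y}$ ($G{\left(Z,Y \right)} = 3 \frac{Z + 4}{Y + \left(Y + 4 Y\right)} = 3 \frac{4 + Z}{Y + 5 Y} = 3 \frac{4 + Z}{6 Y} = \frac{4 + Z}{2 Y}$)
$W{\left(n \right)} = \frac{1}{3}$
$\left(G{\left(-4,3 \right)} + W{\left(3 \right)}\right)^{2} = \left(\frac{4 - 4}{2 \cdot 3} + \frac{1}{3}\right)^{2} = \left(\frac{1}{2} \cdot \frac{1}{3} \cdot 0 + \frac{1}{3}\right)^{2} = \left(0 + \frac{1}{3}\right)^{2} = \left(\frac{1}{3}\right)^{2} = \frac{1}{9}$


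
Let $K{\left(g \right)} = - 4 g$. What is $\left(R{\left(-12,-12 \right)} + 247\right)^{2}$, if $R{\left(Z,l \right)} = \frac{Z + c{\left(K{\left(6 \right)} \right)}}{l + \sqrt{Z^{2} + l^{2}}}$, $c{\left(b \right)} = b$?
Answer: $59554 - 1464 \sqrt{2} \approx 57484.0$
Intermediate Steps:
$R{\left(Z,l \right)} = \frac{-24 + Z}{l + \sqrt{Z^{2} + l^{2}}}$ ($R{\left(Z,l \right)} = \frac{Z - 24}{l + \sqrt{Z^{2} + l^{2}}} = \frac{-24 + Z}{l + \sqrt{Z^{2} + l^{2}}}$)
$\left(R{\left(-12,-12 \right)} + 247\right)^{2} = \left(\frac{-24 - 12}{-12 + \sqrt{\left(-12\right)^{2} + \left(-12\right)^{2}}} + 247\right)^{2} = \left(\frac{1}{-12 + \sqrt{144 + 144}} \left(-36\right) + 247\right)^{2} = \left(\frac{1}{-12 + \sqrt{288}} \left(-36\right) + 247\right)^{2} = \left(\frac{1}{-12 + 12 \sqrt{2}} \left(-36\right) + 247\right)^{2} = \left(- \frac{36}{-12 + 12 \sqrt{2}} + 247\right)^{2} = \left(247 - \frac{36}{-12 + 12 \sqrt{2}}\right)^{2}$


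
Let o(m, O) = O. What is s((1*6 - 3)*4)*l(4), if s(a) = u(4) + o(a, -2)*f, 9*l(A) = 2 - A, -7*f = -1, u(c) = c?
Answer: -52/63 ≈ -0.82540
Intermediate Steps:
f = ⅐ (f = -⅐*(-1) = ⅐ ≈ 0.14286)
l(A) = 2/9 - A/9 (l(A) = (2 - A)/9 = 2/9 - A/9)
s(a) = 26/7 (s(a) = 4 - 2*⅐ = 4 - 2/7 = 26/7)
s((1*6 - 3)*4)*l(4) = 26*(2/9 - ⅑*4)/7 = 26*(2/9 - 4/9)/7 = (26/7)*(-2/9) = -52/63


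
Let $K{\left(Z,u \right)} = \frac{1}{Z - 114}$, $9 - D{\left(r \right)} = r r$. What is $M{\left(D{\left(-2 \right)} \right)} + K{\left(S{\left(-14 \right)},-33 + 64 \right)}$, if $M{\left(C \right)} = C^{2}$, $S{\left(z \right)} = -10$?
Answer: $\frac{3099}{124} \approx 24.992$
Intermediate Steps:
$D{\left(r \right)} = 9 - r^{2}$ ($D{\left(r \right)} = 9 - r r = 9 - r^{2}$)
$K{\left(Z,u \right)} = \frac{1}{-114 + Z}$
$M{\left(D{\left(-2 \right)} \right)} + K{\left(S{\left(-14 \right)},-33 + 64 \right)} = \left(9 - \left(-2\right)^{2}\right)^{2} + \frac{1}{-114 - 10} = \left(9 - 4\right)^{2} + \frac{1}{-124} = \left(9 - 4\right)^{2} - \frac{1}{124} = 5^{2} - \frac{1}{124} = 25 - \frac{1}{124} = \frac{3099}{124}$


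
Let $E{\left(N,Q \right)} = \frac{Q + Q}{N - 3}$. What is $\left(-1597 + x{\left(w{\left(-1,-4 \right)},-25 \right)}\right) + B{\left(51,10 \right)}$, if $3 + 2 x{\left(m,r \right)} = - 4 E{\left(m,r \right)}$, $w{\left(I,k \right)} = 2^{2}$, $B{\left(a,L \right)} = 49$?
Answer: $- \frac{2899}{2} \approx -1449.5$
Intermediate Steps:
$E{\left(N,Q \right)} = \frac{2 Q}{-3 + N}$
$w{\left(I,k \right)} = 4$
$x{\left(m,r \right)} = - \frac{3}{2} - \frac{4 r}{-3 + m}$ ($x{\left(m,r \right)} = - \frac{3}{2} + \frac{\left(-4\right) \frac{2 r}{-3 + m}}{2} = - \frac{3}{2} + \frac{\left(-8\right) r \frac{1}{-3 + m}}{2} = - \frac{3}{2} - \frac{4 r}{-3 + m}$)
$\left(-1597 + x{\left(w{\left(-1,-4 \right)},-25 \right)}\right) + B{\left(51,10 \right)} = \left(-1597 + \frac{9 - -200 - 12}{2 \left(-3 + 4\right)}\right) + 49 = \left(-1597 + \frac{9 + 200 - 12}{2 \cdot 1}\right) + 49 = \left(-1597 + \frac{1}{2} \cdot 1 \cdot 197\right) + 49 = \left(-1597 + \frac{197}{2}\right) + 49 = - \frac{2997}{2} + 49 = - \frac{2899}{2}$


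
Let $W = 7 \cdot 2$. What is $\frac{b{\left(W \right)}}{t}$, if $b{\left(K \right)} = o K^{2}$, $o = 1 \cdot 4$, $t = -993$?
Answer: $- \frac{784}{993} \approx -0.78953$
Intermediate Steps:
$W = 14$
$o = 4$
$b{\left(K \right)} = 4 K^{2}$
$\frac{b{\left(W \right)}}{t} = \frac{4 \cdot 14^{2}}{-993} = 4 \cdot 196 \left(- \frac{1}{993}\right) = 784 \left(- \frac{1}{993}\right) = - \frac{784}{993}$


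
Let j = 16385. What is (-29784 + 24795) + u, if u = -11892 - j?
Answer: -33266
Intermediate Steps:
u = -28277 (u = -11892 - 1*16385 = -11892 - 16385 = -28277)
(-29784 + 24795) + u = (-29784 + 24795) - 28277 = -4989 - 28277 = -33266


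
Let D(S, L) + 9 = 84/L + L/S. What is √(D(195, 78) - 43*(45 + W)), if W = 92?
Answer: 2*I*√6230315/65 ≈ 76.802*I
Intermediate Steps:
D(S, L) = -9 + 84/L + L/S (D(S, L) = -9 + (84/L + L/S) = -9 + 84/L + L/S)
√(D(195, 78) - 43*(45 + W)) = √((-9 + 84/78 + 78/195) - 43*(45 + 92)) = √((-9 + 84*(1/78) + 78*(1/195)) - 43*137) = √((-9 + 14/13 + ⅖) - 5891) = √(-489/65 - 5891) = √(-383404/65) = 2*I*√6230315/65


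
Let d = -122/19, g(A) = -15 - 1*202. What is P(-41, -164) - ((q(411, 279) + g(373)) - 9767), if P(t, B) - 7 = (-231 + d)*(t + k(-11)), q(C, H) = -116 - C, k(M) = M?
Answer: 434414/19 ≈ 22864.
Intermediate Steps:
g(A) = -217 (g(A) = -15 - 202 = -217)
d = -122/19 (d = -122*1/19 = -122/19 ≈ -6.4211)
P(t, B) = 49754/19 - 4511*t/19 (P(t, B) = 7 + (-231 - 122/19)*(t - 11) = 7 - 4511*(-11 + t)/19 = 7 + (49621/19 - 4511*t/19) = 49754/19 - 4511*t/19)
P(-41, -164) - ((q(411, 279) + g(373)) - 9767) = (49754/19 - 4511/19*(-41)) - (((-116 - 1*411) - 217) - 9767) = (49754/19 + 184951/19) - (((-116 - 411) - 217) - 9767) = 234705/19 - ((-527 - 217) - 9767) = 234705/19 - (-744 - 9767) = 234705/19 - 1*(-10511) = 234705/19 + 10511 = 434414/19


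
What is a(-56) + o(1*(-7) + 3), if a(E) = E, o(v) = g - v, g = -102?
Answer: -154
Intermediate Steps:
o(v) = -102 - v
a(-56) + o(1*(-7) + 3) = -56 + (-102 - (1*(-7) + 3)) = -56 + (-102 - (-7 + 3)) = -56 + (-102 - 1*(-4)) = -56 + (-102 + 4) = -56 - 98 = -154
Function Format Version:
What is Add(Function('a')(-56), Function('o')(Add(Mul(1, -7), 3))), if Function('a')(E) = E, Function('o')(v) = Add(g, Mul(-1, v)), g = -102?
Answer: -154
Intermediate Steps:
Function('o')(v) = Add(-102, Mul(-1, v))
Add(Function('a')(-56), Function('o')(Add(Mul(1, -7), 3))) = Add(-56, Add(-102, Mul(-1, Add(Mul(1, -7), 3)))) = Add(-56, Add(-102, Mul(-1, Add(-7, 3)))) = Add(-56, Add(-102, Mul(-1, -4))) = Add(-56, Add(-102, 4)) = Add(-56, -98) = -154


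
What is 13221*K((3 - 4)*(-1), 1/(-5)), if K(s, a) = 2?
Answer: 26442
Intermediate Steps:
13221*K((3 - 4)*(-1), 1/(-5)) = 13221*2 = 26442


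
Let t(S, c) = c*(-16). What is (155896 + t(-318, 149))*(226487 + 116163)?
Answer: 52600886800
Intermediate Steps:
t(S, c) = -16*c
(155896 + t(-318, 149))*(226487 + 116163) = (155896 - 16*149)*(226487 + 116163) = (155896 - 2384)*342650 = 153512*342650 = 52600886800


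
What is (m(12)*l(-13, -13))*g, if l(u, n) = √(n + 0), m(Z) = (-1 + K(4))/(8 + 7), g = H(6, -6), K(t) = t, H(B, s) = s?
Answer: -6*I*√13/5 ≈ -4.3267*I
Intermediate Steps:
g = -6
m(Z) = ⅕ (m(Z) = (-1 + 4)/(8 + 7) = 3/15 = 3*(1/15) = ⅕)
l(u, n) = √n
(m(12)*l(-13, -13))*g = (√(-13)/5)*(-6) = ((I*√13)/5)*(-6) = (I*√13/5)*(-6) = -6*I*√13/5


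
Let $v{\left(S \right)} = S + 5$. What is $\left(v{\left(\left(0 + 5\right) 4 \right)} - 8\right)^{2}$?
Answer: $289$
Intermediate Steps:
$v{\left(S \right)} = 5 + S$
$\left(v{\left(\left(0 + 5\right) 4 \right)} - 8\right)^{2} = \left(\left(5 + \left(0 + 5\right) 4\right) - 8\right)^{2} = \left(\left(5 + 5 \cdot 4\right) - 8\right)^{2} = \left(\left(5 + 20\right) - 8\right)^{2} = \left(25 - 8\right)^{2} = 17^{2} = 289$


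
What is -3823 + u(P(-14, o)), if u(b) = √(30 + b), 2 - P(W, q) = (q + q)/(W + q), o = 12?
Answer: -3823 + 2*√11 ≈ -3816.4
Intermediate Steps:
P(W, q) = 2 - 2*q/(W + q) (P(W, q) = 2 - (q + q)/(W + q) = 2 - 2*q/(W + q))
-3823 + u(P(-14, o)) = -3823 + √(30 + 2*(-14)/(-14 + 12)) = -3823 + √(30 + 2*(-14)/(-2)) = -3823 + √(30 + 2*(-14)*(-½)) = -3823 + √(30 + 14) = -3823 + √44 = -3823 + 2*√11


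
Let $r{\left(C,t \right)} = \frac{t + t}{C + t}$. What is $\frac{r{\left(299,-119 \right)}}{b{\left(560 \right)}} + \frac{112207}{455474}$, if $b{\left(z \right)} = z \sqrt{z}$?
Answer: $\frac{112207}{455474} - \frac{17 \sqrt{35}}{1008000} \approx 0.24625$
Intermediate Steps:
$r{\left(C,t \right)} = \frac{2 t}{C + t}$
$b{\left(z \right)} = z^{\frac{3}{2}}$
$\frac{r{\left(299,-119 \right)}}{b{\left(560 \right)}} + \frac{112207}{455474} = \frac{2 \left(-119\right) \frac{1}{299 - 119}}{560^{\frac{3}{2}}} + \frac{112207}{455474} = \frac{2 \left(-119\right) \frac{1}{180}}{2240 \sqrt{35}} + 112207 \cdot \frac{1}{455474} = 2 \left(-119\right) \frac{1}{180} \frac{\sqrt{35}}{78400} + \frac{112207}{455474} = - \frac{119 \frac{\sqrt{35}}{78400}}{90} + \frac{112207}{455474} = - \frac{17 \sqrt{35}}{1008000} + \frac{112207}{455474} = \frac{112207}{455474} - \frac{17 \sqrt{35}}{1008000}$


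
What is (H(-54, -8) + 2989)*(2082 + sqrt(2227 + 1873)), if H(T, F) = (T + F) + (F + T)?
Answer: 5964930 + 28650*sqrt(41) ≈ 6.1484e+6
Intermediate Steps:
H(T, F) = 2*F + 2*T (H(T, F) = (F + T) + (F + T) = 2*F + 2*T)
(H(-54, -8) + 2989)*(2082 + sqrt(2227 + 1873)) = ((2*(-8) + 2*(-54)) + 2989)*(2082 + sqrt(2227 + 1873)) = ((-16 - 108) + 2989)*(2082 + sqrt(4100)) = (-124 + 2989)*(2082 + 10*sqrt(41)) = 2865*(2082 + 10*sqrt(41)) = 5964930 + 28650*sqrt(41)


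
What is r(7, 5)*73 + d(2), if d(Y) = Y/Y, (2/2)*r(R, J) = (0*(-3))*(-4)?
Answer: 1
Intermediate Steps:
r(R, J) = 0 (r(R, J) = (0*(-3))*(-4) = 0*(-4) = 0)
d(Y) = 1
r(7, 5)*73 + d(2) = 0*73 + 1 = 0 + 1 = 1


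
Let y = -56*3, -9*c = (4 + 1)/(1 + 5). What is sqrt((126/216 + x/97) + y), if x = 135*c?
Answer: I*sqrt(56751693)/582 ≈ 12.944*I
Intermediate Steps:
c = -5/54 (c = -(4 + 1)/(9*(1 + 5)) = -5/(9*6) = -1/9*5/6 = -5/54 ≈ -0.092593)
x = -25/2 (x = 135*(-5/54) = -25/2 ≈ -12.500)
y = -168
sqrt((126/216 + x/97) + y) = sqrt((126/216 - 25/2/97) - 168) = sqrt((126*(1/216) - 25/2*1/97) - 168) = sqrt((7/12 - 25/194) - 168) = sqrt(529/1164 - 168) = sqrt(-195023/1164) = I*sqrt(56751693)/582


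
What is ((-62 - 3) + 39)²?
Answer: 676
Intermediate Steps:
((-62 - 3) + 39)² = (-65 + 39)² = (-26)² = 676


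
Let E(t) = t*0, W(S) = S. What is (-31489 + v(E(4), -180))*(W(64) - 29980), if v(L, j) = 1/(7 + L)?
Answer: 6594144552/7 ≈ 9.4202e+8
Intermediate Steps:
E(t) = 0
(-31489 + v(E(4), -180))*(W(64) - 29980) = (-31489 + 1/(7 + 0))*(64 - 29980) = (-31489 + 1/7)*(-29916) = (-31489 + ⅐)*(-29916) = -220422/7*(-29916) = 6594144552/7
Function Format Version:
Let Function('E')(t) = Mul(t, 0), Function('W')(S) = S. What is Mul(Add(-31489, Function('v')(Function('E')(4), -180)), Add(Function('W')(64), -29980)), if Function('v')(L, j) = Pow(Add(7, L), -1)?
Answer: Rational(6594144552, 7) ≈ 9.4202e+8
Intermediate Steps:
Function('E')(t) = 0
Mul(Add(-31489, Function('v')(Function('E')(4), -180)), Add(Function('W')(64), -29980)) = Mul(Add(-31489, Pow(Add(7, 0), -1)), Add(64, -29980)) = Mul(Add(-31489, Pow(7, -1)), -29916) = Mul(Add(-31489, Rational(1, 7)), -29916) = Mul(Rational(-220422, 7), -29916) = Rational(6594144552, 7)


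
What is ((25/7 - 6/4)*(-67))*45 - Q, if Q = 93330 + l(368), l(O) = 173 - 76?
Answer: -1395413/14 ≈ -99672.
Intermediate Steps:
l(O) = 97
Q = 93427 (Q = 93330 + 97 = 93427)
((25/7 - 6/4)*(-67))*45 - Q = ((25/7 - 6/4)*(-67))*45 - 1*93427 = ((25*(⅐) - 6*¼)*(-67))*45 - 93427 = ((25/7 - 3/2)*(-67))*45 - 93427 = ((29/14)*(-67))*45 - 93427 = -1943/14*45 - 93427 = -87435/14 - 93427 = -1395413/14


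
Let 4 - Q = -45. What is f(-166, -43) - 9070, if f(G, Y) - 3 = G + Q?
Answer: -9184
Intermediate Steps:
Q = 49 (Q = 4 - 1*(-45) = 4 + 45 = 49)
f(G, Y) = 52 + G (f(G, Y) = 3 + (G + 49) = 3 + (49 + G) = 52 + G)
f(-166, -43) - 9070 = (52 - 166) - 9070 = -114 - 9070 = -9184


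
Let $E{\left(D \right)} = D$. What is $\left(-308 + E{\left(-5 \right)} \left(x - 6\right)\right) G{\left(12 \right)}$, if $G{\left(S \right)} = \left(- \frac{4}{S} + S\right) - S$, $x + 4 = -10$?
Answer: $\frac{208}{3} \approx 69.333$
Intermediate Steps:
$x = -14$ ($x = -4 - 10 = -14$)
$G{\left(S \right)} = - \frac{4}{S}$ ($G{\left(S \right)} = \left(S - \frac{4}{S}\right) - S = - \frac{4}{S}$)
$\left(-308 + E{\left(-5 \right)} \left(x - 6\right)\right) G{\left(12 \right)} = \left(-308 - 5 \left(-14 - 6\right)\right) \left(- \frac{4}{12}\right) = \left(-308 - -100\right) \left(\left(-4\right) \frac{1}{12}\right) = \left(-308 + 100\right) \left(- \frac{1}{3}\right) = \left(-208\right) \left(- \frac{1}{3}\right) = \frac{208}{3}$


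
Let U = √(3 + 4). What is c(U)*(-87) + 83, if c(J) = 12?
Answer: -961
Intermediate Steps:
U = √7 ≈ 2.6458
c(U)*(-87) + 83 = 12*(-87) + 83 = -1044 + 83 = -961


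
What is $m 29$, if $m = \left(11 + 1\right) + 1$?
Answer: $377$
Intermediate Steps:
$m = 13$ ($m = 12 + 1 = 13$)
$m 29 = 13 \cdot 29 = 377$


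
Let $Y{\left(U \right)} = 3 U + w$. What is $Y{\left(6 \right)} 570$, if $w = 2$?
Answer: $11400$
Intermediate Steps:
$Y{\left(U \right)} = 2 + 3 U$ ($Y{\left(U \right)} = 3 U + 2 = 2 + 3 U$)
$Y{\left(6 \right)} 570 = \left(2 + 3 \cdot 6\right) 570 = \left(2 + 18\right) 570 = 20 \cdot 570 = 11400$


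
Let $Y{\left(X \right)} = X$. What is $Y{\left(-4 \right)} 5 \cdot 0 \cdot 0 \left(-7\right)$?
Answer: $0$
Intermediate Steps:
$Y{\left(-4 \right)} 5 \cdot 0 \cdot 0 \left(-7\right) = - 4 \cdot 5 \cdot 0 \cdot 0 \left(-7\right) = - 4 \cdot 0 \cdot 0 \left(-7\right) = \left(-4\right) 0 \left(-7\right) = 0 \left(-7\right) = 0$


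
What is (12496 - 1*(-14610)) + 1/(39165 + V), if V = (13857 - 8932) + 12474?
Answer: 1533223785/56564 ≈ 27106.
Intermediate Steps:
V = 17399 (V = 4925 + 12474 = 17399)
(12496 - 1*(-14610)) + 1/(39165 + V) = (12496 - 1*(-14610)) + 1/(39165 + 17399) = (12496 + 14610) + 1/56564 = 27106 + 1/56564 = 1533223785/56564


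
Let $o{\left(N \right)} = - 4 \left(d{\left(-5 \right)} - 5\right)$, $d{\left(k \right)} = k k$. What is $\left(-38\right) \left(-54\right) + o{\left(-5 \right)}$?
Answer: $1972$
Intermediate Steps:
$d{\left(k \right)} = k^{2}$
$o{\left(N \right)} = -80$ ($o{\left(N \right)} = - 4 \left(\left(-5\right)^{2} - 5\right) = - 4 \left(25 - 5\right) = \left(-4\right) 20 = -80$)
$\left(-38\right) \left(-54\right) + o{\left(-5 \right)} = \left(-38\right) \left(-54\right) - 80 = 2052 - 80 = 1972$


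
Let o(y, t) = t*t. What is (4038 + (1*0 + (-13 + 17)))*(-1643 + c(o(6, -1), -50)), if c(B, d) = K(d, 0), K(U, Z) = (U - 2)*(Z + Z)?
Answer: -6641006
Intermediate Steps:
K(U, Z) = 2*Z*(-2 + U) (K(U, Z) = (-2 + U)*(2*Z) = 2*Z*(-2 + U))
o(y, t) = t²
c(B, d) = 0 (c(B, d) = 2*0*(-2 + d) = 0)
(4038 + (1*0 + (-13 + 17)))*(-1643 + c(o(6, -1), -50)) = (4038 + (1*0 + (-13 + 17)))*(-1643 + 0) = (4038 + (0 + 4))*(-1643) = (4038 + 4)*(-1643) = 4042*(-1643) = -6641006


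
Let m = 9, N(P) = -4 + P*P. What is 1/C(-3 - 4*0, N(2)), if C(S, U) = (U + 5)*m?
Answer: 1/45 ≈ 0.022222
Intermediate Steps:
N(P) = -4 + P**2
C(S, U) = 45 + 9*U (C(S, U) = (U + 5)*9 = (5 + U)*9 = 45 + 9*U)
1/C(-3 - 4*0, N(2)) = 1/(45 + 9*(-4 + 2**2)) = 1/(45 + 9*(-4 + 4)) = 1/(45 + 9*0) = 1/(45 + 0) = 1/45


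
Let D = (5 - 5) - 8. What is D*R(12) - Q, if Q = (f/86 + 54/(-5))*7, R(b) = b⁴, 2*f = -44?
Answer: -35649281/215 ≈ -1.6581e+5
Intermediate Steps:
f = -22 (f = (½)*(-44) = -22)
Q = -16639/215 (Q = (-22/86 + 54/(-5))*7 = (-22*1/86 + 54*(-⅕))*7 = (-11/43 - 54/5)*7 = -2377/215*7 = -16639/215 ≈ -77.391)
D = -8 (D = 0 - 8 = -8)
D*R(12) - Q = -8*12⁴ - 1*(-16639/215) = -8*20736 + 16639/215 = -165888 + 16639/215 = -35649281/215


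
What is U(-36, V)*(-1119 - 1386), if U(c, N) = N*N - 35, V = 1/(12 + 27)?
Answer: 44450390/507 ≈ 87673.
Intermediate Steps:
V = 1/39 ≈ 0.025641
U(c, N) = -35 + N² (U(c, N) = N² - 35 = -35 + N²)
U(-36, V)*(-1119 - 1386) = (-35 + (1/39)²)*(-1119 - 1386) = (-35 + 1/1521)*(-2505) = -53234/1521*(-2505) = 44450390/507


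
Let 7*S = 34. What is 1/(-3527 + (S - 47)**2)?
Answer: -49/85798 ≈ -0.00057111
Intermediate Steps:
S = 34/7 (S = (1/7)*34 = 34/7 ≈ 4.8571)
1/(-3527 + (S - 47)**2) = 1/(-3527 + (34/7 - 47)**2) = 1/(-3527 + (-295/7)**2) = 1/(-3527 + 87025/49) = 1/(-85798/49) = -49/85798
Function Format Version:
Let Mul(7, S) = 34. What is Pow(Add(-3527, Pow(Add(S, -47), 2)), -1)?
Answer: Rational(-49, 85798) ≈ -0.00057111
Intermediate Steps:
S = Rational(34, 7) (S = Mul(Rational(1, 7), 34) = Rational(34, 7) ≈ 4.8571)
Pow(Add(-3527, Pow(Add(S, -47), 2)), -1) = Pow(Add(-3527, Pow(Add(Rational(34, 7), -47), 2)), -1) = Pow(Add(-3527, Pow(Rational(-295, 7), 2)), -1) = Pow(Add(-3527, Rational(87025, 49)), -1) = Pow(Rational(-85798, 49), -1) = Rational(-49, 85798)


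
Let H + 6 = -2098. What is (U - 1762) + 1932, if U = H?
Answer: -1934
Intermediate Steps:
H = -2104 (H = -6 - 2098 = -2104)
U = -2104
(U - 1762) + 1932 = (-2104 - 1762) + 1932 = -3866 + 1932 = -1934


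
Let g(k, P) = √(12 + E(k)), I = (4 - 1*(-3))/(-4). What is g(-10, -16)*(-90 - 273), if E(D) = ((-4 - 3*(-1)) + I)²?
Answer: -363*√313/4 ≈ -1605.5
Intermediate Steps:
I = -7/4 (I = (4 + 3)*(-¼) = 7*(-¼) = -7/4 ≈ -1.7500)
E(D) = 121/16 (E(D) = ((-4 - 3*(-1)) - 7/4)² = ((-4 + 3) - 7/4)² = (-1 - 7/4)² = (-11/4)² = 121/16)
g(k, P) = √313/4 (g(k, P) = √(12 + 121/16) = √(313/16) = √313/4)
g(-10, -16)*(-90 - 273) = (√313/4)*(-90 - 273) = (√313/4)*(-363) = -363*√313/4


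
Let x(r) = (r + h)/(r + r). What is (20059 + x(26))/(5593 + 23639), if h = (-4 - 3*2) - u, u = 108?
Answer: 32593/47502 ≈ 0.68614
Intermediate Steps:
h = -118 (h = (-4 - 3*2) - 1*108 = (-4 - 6) - 108 = -10 - 108 = -118)
x(r) = (-118 + r)/(2*r) (x(r) = (r - 118)/(r + r) = (-118 + r)/((2*r)) = (-118 + r)*(1/(2*r)) = (-118 + r)/(2*r))
(20059 + x(26))/(5593 + 23639) = (20059 + (½)*(-118 + 26)/26)/(5593 + 23639) = (20059 + (½)*(1/26)*(-92))/29232 = (20059 - 23/13)*(1/29232) = (260744/13)*(1/29232) = 32593/47502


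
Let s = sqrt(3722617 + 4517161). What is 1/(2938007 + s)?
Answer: 2938007/8631876892271 - sqrt(8239778)/8631876892271 ≈ 3.4003e-7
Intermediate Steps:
s = sqrt(8239778) ≈ 2870.5
1/(2938007 + s) = 1/(2938007 + sqrt(8239778))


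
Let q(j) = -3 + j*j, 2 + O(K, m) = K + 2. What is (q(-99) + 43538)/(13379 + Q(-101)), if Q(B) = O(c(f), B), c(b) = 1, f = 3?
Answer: 13334/3345 ≈ 3.9862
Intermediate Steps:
O(K, m) = K (O(K, m) = -2 + (K + 2) = -2 + (2 + K) = K)
Q(B) = 1
q(j) = -3 + j²
(q(-99) + 43538)/(13379 + Q(-101)) = ((-3 + (-99)²) + 43538)/(13379 + 1) = ((-3 + 9801) + 43538)/13380 = (9798 + 43538)*(1/13380) = 53336*(1/13380) = 13334/3345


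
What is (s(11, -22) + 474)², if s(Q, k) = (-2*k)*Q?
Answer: 917764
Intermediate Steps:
s(Q, k) = -2*Q*k
(s(11, -22) + 474)² = (-2*11*(-22) + 474)² = (484 + 474)² = 958² = 917764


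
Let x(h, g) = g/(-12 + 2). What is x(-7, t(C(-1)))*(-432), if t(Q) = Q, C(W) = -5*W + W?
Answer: 864/5 ≈ 172.80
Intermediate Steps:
C(W) = -4*W
x(h, g) = -g/10 (x(h, g) = g/(-10) = -g/10)
x(-7, t(C(-1)))*(-432) = -(-2)*(-1)/5*(-432) = -1/10*4*(-432) = -2/5*(-432) = 864/5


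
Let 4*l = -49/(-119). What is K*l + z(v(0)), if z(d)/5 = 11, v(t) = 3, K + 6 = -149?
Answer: 2655/68 ≈ 39.044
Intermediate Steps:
K = -155 (K = -6 - 149 = -155)
l = 7/68 (l = (-49/(-119))/4 = (-49*(-1/119))/4 = (¼)*(7/17) = 7/68 ≈ 0.10294)
z(d) = 55 (z(d) = 5*11 = 55)
K*l + z(v(0)) = -155*7/68 + 55 = -1085/68 + 55 = 2655/68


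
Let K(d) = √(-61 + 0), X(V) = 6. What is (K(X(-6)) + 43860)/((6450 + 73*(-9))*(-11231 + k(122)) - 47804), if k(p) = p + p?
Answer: -8772/12739099 - I*√61/63695495 ≈ -0.00068859 - 1.2262e-7*I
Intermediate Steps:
k(p) = 2*p
K(d) = I*√61 (K(d) = √(-61) = I*√61)
(K(X(-6)) + 43860)/((6450 + 73*(-9))*(-11231 + k(122)) - 47804) = (I*√61 + 43860)/((6450 + 73*(-9))*(-11231 + 2*122) - 47804) = (43860 + I*√61)/((6450 - 657)*(-11231 + 244) - 47804) = (43860 + I*√61)/(5793*(-10987) - 47804) = (43860 + I*√61)/(-63647691 - 47804) = (43860 + I*√61)/(-63695495) = (43860 + I*√61)*(-1/63695495) = -8772/12739099 - I*√61/63695495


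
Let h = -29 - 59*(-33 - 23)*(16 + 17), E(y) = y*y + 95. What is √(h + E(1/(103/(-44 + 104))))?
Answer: 3*√128602698/103 ≈ 330.30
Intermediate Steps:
E(y) = 95 + y² (E(y) = y² + 95 = 95 + y²)
h = 109003 (h = -29 - (-3304)*33 = -29 - 59*(-1848) = -29 + 109032 = 109003)
√(h + E(1/(103/(-44 + 104)))) = √(109003 + (95 + (1/(103/(-44 + 104)))²)) = √(109003 + (95 + (1/(103/60))²)) = √(109003 + (95 + (60/103)²)) = √(109003 + (95 + 3600/10609)) = √(109003 + 1011455/10609) = √(1157424282/10609) = 3*√128602698/103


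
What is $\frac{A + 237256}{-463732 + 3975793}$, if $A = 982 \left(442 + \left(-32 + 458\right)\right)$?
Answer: $\frac{1089632}{3512061} \approx 0.31025$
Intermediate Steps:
$A = 852376$ ($A = 982 \left(442 + 426\right) = 982 \cdot 868 = 852376$)
$\frac{A + 237256}{-463732 + 3975793} = \frac{852376 + 237256}{-463732 + 3975793} = \frac{1089632}{3512061}$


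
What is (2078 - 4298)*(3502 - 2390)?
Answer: -2468640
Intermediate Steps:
(2078 - 4298)*(3502 - 2390) = -2220*1112 = -2468640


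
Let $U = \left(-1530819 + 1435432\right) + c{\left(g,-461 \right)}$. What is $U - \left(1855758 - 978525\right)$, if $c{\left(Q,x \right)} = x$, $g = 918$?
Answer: $-973081$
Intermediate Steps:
$U = -95848$ ($U = \left(-1530819 + 1435432\right) - 461 = -95387 - 461 = -95848$)
$U - \left(1855758 - 978525\right) = -95848 - \left(1855758 - 978525\right) = -95848 - 877233 = -973081$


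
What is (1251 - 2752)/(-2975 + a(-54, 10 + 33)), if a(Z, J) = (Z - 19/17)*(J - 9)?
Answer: 1501/4849 ≈ 0.30955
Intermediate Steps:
a(Z, J) = (-9 + J)*(-19/17 + Z) (a(Z, J) = (Z - 19*1/17)*(-9 + J) = (Z - 19/17)*(-9 + J) = (-19/17 + Z)*(-9 + J) = (-9 + J)*(-19/17 + Z))
(1251 - 2752)/(-2975 + a(-54, 10 + 33)) = (1251 - 2752)/(-2975 + (171/17 - 9*(-54) - 19*(10 + 33)/17 + (10 + 33)*(-54))) = -1501/(-2975 + (171/17 + 486 - 19/17*43 + 43*(-54))) = -1501/(-2975 + (171/17 + 486 - 817/17 - 2322)) = -1501/(-2975 - 1874) = -1501/(-4849) = -1501*(-1/4849) = 1501/4849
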